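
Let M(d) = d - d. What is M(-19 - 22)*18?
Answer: 0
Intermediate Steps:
M(d) = 0
M(-19 - 22)*18 = 0*18 = 0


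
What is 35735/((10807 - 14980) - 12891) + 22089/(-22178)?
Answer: -584728763/189222696 ≈ -3.0902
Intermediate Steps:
35735/((10807 - 14980) - 12891) + 22089/(-22178) = 35735/(-4173 - 12891) + 22089*(-1/22178) = 35735/(-17064) - 22089/22178 = 35735*(-1/17064) - 22089/22178 = -35735/17064 - 22089/22178 = -584728763/189222696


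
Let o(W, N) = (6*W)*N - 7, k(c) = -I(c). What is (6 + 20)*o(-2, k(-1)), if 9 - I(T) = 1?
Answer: 2314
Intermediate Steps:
I(T) = 8 (I(T) = 9 - 1*1 = 9 - 1 = 8)
k(c) = -8 (k(c) = -1*8 = -8)
o(W, N) = -7 + 6*N*W (o(W, N) = 6*N*W - 7 = -7 + 6*N*W)
(6 + 20)*o(-2, k(-1)) = (6 + 20)*(-7 + 6*(-8)*(-2)) = 26*(-7 + 96) = 26*89 = 2314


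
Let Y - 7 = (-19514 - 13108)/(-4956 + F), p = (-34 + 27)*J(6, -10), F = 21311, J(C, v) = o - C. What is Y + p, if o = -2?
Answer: 997743/16355 ≈ 61.005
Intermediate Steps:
J(C, v) = -2 - C
p = 56 (p = (-34 + 27)*(-2 - 1*6) = -7*(-2 - 6) = -7*(-8) = 56)
Y = 81863/16355 (Y = 7 + (-19514 - 13108)/(-4956 + 21311) = 7 - 32622/16355 = 81863/16355 ≈ 5.0054)
Y + p = 81863/16355 + 56 = 997743/16355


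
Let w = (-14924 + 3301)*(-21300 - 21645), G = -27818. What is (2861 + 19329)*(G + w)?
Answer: 11075515338230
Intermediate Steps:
w = 499149735 (w = -11623*(-42945) = 499149735)
(2861 + 19329)*(G + w) = (2861 + 19329)*(-27818 + 499149735) = 22190*499121917 = 11075515338230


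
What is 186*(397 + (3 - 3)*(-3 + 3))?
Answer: 73842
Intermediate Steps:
186*(397 + (3 - 3)*(-3 + 3)) = 186*(397 + 0*0) = 186*(397 + 0) = 186*397 = 73842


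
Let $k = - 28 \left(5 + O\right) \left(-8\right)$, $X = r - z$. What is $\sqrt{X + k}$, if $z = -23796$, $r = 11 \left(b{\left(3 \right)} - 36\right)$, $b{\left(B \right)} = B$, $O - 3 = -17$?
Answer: $11 \sqrt{177} \approx 146.35$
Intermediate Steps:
$O = -14$ ($O = 3 - 17 = -14$)
$r = -363$ ($r = 11 \left(3 - 36\right) = 11 \left(-33\right) = -363$)
$X = 23433$ ($X = -363 - -23796 = -363 + 23796 = 23433$)
$k = -2016$ ($k = - 28 \left(5 - 14\right) \left(-8\right) = - 28 \left(\left(-9\right) \left(-8\right)\right) = \left(-28\right) 72 = -2016$)
$\sqrt{X + k} = \sqrt{23433 - 2016} = \sqrt{21417} = 11 \sqrt{177}$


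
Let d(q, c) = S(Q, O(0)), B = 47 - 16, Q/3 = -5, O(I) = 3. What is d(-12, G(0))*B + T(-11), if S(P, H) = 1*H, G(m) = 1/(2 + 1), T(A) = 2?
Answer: 95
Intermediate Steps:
Q = -15 (Q = 3*(-5) = -15)
B = 31
G(m) = ⅓ (G(m) = 1/3 = ⅓)
S(P, H) = H
d(q, c) = 3
d(-12, G(0))*B + T(-11) = 3*31 + 2 = 93 + 2 = 95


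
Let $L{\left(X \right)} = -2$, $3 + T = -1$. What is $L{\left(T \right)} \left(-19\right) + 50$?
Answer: $88$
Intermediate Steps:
$T = -4$ ($T = -3 - 1 = -4$)
$L{\left(T \right)} \left(-19\right) + 50 = \left(-2\right) \left(-19\right) + 50 = 38 + 50 = 88$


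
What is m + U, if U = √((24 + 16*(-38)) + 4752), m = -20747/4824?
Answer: -20747/4824 + 2*√1042 ≈ 60.259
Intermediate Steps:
m = -20747/4824 (m = -20747*1/4824 = -20747/4824 ≈ -4.3008)
U = 2*√1042 (U = √((24 - 608) + 4752) = √(-584 + 4752) = √4168 = 2*√1042 ≈ 64.560)
m + U = -20747/4824 + 2*√1042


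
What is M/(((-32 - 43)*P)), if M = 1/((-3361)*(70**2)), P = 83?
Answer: 1/102518902500 ≈ 9.7543e-12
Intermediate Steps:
M = -1/16468900 (M = -1/3361/4900 = -1/3361*1/4900 = -1/16468900 ≈ -6.0720e-8)
M/(((-32 - 43)*P)) = -1/(83*(-32 - 43))/16468900 = -1/(16468900*((-75*83))) = -1/16468900/(-6225) = -1/16468900*(-1/6225) = 1/102518902500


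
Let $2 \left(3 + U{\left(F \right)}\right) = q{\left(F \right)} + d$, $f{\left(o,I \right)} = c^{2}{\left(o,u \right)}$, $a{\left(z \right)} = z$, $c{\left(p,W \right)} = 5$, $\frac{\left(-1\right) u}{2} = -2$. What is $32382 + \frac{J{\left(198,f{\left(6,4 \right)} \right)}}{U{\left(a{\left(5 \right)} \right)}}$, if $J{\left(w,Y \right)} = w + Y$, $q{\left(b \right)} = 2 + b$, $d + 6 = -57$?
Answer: $\frac{1003619}{31} \approx 32375.0$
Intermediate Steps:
$d = -63$ ($d = -6 - 57 = -63$)
$u = 4$ ($u = \left(-2\right) \left(-2\right) = 4$)
$f{\left(o,I \right)} = 25$ ($f{\left(o,I \right)} = 5^{2} = 25$)
$U{\left(F \right)} = - \frac{67}{2} + \frac{F}{2}$ ($U{\left(F \right)} = -3 + \frac{\left(2 + F\right) - 63}{2} = -3 + \frac{-61 + F}{2} = -3 + \left(- \frac{61}{2} + \frac{F}{2}\right) = - \frac{67}{2} + \frac{F}{2}$)
$J{\left(w,Y \right)} = Y + w$
$32382 + \frac{J{\left(198,f{\left(6,4 \right)} \right)}}{U{\left(a{\left(5 \right)} \right)}} = 32382 + \frac{25 + 198}{- \frac{67}{2} + \frac{1}{2} \cdot 5} = 32382 + \frac{223}{- \frac{67}{2} + \frac{5}{2}} = 32382 + \frac{223}{-31} = 32382 + 223 \left(- \frac{1}{31}\right) = 32382 - \frac{223}{31} = \frac{1003619}{31}$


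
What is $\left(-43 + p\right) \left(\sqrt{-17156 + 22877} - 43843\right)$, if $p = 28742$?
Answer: $-1258250257 + 28699 \sqrt{5721} \approx -1.2561 \cdot 10^{9}$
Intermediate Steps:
$\left(-43 + p\right) \left(\sqrt{-17156 + 22877} - 43843\right) = \left(-43 + 28742\right) \left(\sqrt{-17156 + 22877} - 43843\right) = 28699 \left(\sqrt{5721} - 43843\right) = 28699 \left(-43843 + \sqrt{5721}\right) = -1258250257 + 28699 \sqrt{5721}$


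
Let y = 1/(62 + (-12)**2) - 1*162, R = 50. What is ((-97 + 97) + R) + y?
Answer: -23071/206 ≈ -112.00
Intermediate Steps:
y = -33371/206 (y = 1/(62 + 144) - 162 = 1/206 - 162 = -33371/206 ≈ -162.00)
((-97 + 97) + R) + y = ((-97 + 97) + 50) - 33371/206 = (0 + 50) - 33371/206 = 50 - 33371/206 = -23071/206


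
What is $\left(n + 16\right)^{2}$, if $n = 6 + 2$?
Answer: $576$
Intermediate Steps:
$n = 8$
$\left(n + 16\right)^{2} = \left(8 + 16\right)^{2} = 24^{2} = 576$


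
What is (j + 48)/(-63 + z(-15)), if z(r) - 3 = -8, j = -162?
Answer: 57/34 ≈ 1.6765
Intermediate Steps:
z(r) = -5 (z(r) = 3 - 8 = -5)
(j + 48)/(-63 + z(-15)) = (-162 + 48)/(-63 - 5) = -114/(-68) = -114*(-1/68) = 57/34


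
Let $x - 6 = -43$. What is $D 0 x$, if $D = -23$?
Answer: $0$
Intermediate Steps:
$x = -37$ ($x = 6 - 43 = -37$)
$D 0 x = \left(-23\right) 0 \left(-37\right) = 0 \left(-37\right) = 0$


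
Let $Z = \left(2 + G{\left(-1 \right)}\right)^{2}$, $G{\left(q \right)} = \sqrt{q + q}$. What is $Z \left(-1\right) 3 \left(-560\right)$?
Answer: $3360 + 6720 i \sqrt{2} \approx 3360.0 + 9503.5 i$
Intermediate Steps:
$G{\left(q \right)} = \sqrt{2} \sqrt{q}$ ($G{\left(q \right)} = \sqrt{2 q} = \sqrt{2} \sqrt{q}$)
$Z = \left(2 + i \sqrt{2}\right)^{2}$ ($Z = \left(2 + \sqrt{2} \sqrt{-1}\right)^{2} = \left(2 + \sqrt{2} i\right)^{2} = \left(2 + i \sqrt{2}\right)^{2} \approx 2.0 + 5.6569 i$)
$Z \left(-1\right) 3 \left(-560\right) = \left(2 + i \sqrt{2}\right)^{2} \left(-1\right) 3 \left(-560\right) = - \left(2 + i \sqrt{2}\right)^{2} \cdot 3 \left(-560\right) = - 3 \left(2 + i \sqrt{2}\right)^{2} \left(-560\right) = 1680 \left(2 + i \sqrt{2}\right)^{2}$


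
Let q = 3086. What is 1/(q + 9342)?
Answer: 1/12428 ≈ 8.0463e-5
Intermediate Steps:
1/(q + 9342) = 1/(3086 + 9342) = 1/12428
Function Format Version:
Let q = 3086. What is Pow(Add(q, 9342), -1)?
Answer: Rational(1, 12428) ≈ 8.0463e-5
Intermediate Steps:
Pow(Add(q, 9342), -1) = Pow(Add(3086, 9342), -1) = Pow(12428, -1) = Rational(1, 12428)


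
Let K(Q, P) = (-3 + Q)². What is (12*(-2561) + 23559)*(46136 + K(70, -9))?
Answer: -363133125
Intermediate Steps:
(12*(-2561) + 23559)*(46136 + K(70, -9)) = (12*(-2561) + 23559)*(46136 + (-3 + 70)²) = (-30732 + 23559)*(46136 + 67²) = -7173*(46136 + 4489) = -7173*50625 = -363133125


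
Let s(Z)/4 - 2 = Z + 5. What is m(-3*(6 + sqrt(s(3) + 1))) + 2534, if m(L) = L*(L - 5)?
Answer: 3317 + 123*sqrt(41) ≈ 4104.6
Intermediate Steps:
s(Z) = 28 + 4*Z (s(Z) = 8 + 4*(Z + 5) = 8 + 4*(5 + Z) = 8 + (20 + 4*Z) = 28 + 4*Z)
m(L) = L*(-5 + L)
m(-3*(6 + sqrt(s(3) + 1))) + 2534 = (-3*(6 + sqrt((28 + 4*3) + 1)))*(-5 - 3*(6 + sqrt((28 + 4*3) + 1))) + 2534 = (-3*(6 + sqrt((28 + 12) + 1)))*(-5 - 3*(6 + sqrt((28 + 12) + 1))) + 2534 = (-3*(6 + sqrt(40 + 1)))*(-5 - 3*(6 + sqrt(40 + 1))) + 2534 = (-3*(6 + sqrt(41)))*(-5 - 3*(6 + sqrt(41))) + 2534 = (-18 - 3*sqrt(41))*(-5 + (-18 - 3*sqrt(41))) + 2534 = (-18 - 3*sqrt(41))*(-23 - 3*sqrt(41)) + 2534 = (-23 - 3*sqrt(41))*(-18 - 3*sqrt(41)) + 2534 = 2534 + (-23 - 3*sqrt(41))*(-18 - 3*sqrt(41))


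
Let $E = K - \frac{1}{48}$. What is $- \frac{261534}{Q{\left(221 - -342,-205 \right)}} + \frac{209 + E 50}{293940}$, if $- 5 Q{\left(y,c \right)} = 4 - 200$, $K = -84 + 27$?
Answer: $- \frac{329466032263}{49381920} \approx -6671.8$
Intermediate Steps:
$K = -57$
$Q{\left(y,c \right)} = \frac{196}{5}$ ($Q{\left(y,c \right)} = - \frac{4 - 200}{5} = \left(- \frac{1}{5}\right) \left(-196\right) = \frac{196}{5}$)
$E = - \frac{2737}{48}$ ($E = -57 - \frac{1}{48} = - \frac{2737}{48} \approx -57.021$)
$- \frac{261534}{Q{\left(221 - -342,-205 \right)}} + \frac{209 + E 50}{293940} = - \frac{261534}{\frac{196}{5}} + \frac{209 - \frac{68425}{24}}{293940} = \left(-261534\right) \frac{5}{196} + \left(209 - \frac{68425}{24}\right) \frac{1}{293940} = - \frac{93405}{14} - \frac{63409}{7054560} = - \frac{329466032263}{49381920}$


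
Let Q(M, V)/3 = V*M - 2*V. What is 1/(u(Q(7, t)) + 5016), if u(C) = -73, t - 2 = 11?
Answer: 1/4943 ≈ 0.00020231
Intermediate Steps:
t = 13 (t = 2 + 11 = 13)
Q(M, V) = -6*V + 3*M*V (Q(M, V) = 3*(V*M - 2*V) = 3*(M*V - 2*V) = 3*(-2*V + M*V) = -6*V + 3*M*V)
1/(u(Q(7, t)) + 5016) = 1/(-73 + 5016) = 1/4943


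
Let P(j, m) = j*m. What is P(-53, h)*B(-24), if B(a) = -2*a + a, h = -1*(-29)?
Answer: -36888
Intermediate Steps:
h = 29
B(a) = -a
P(-53, h)*B(-24) = (-53*29)*(-1*(-24)) = -1537*24 = -36888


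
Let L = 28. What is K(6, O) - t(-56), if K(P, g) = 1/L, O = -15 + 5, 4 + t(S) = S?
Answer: 1681/28 ≈ 60.036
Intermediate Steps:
t(S) = -4 + S
O = -10
K(P, g) = 1/28
K(6, O) - t(-56) = 1/28 - (-4 - 56) = 1/28 - 1*(-60) = 1/28 + 60 = 1681/28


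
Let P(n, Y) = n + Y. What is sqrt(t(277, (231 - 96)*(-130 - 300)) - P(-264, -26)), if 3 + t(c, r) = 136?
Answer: 3*sqrt(47) ≈ 20.567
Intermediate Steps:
t(c, r) = 133 (t(c, r) = -3 + 136 = 133)
P(n, Y) = Y + n
sqrt(t(277, (231 - 96)*(-130 - 300)) - P(-264, -26)) = sqrt(133 - (-26 - 264)) = sqrt(133 - 1*(-290)) = sqrt(133 + 290) = sqrt(423) = 3*sqrt(47)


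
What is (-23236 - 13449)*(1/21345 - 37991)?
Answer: 5949704588278/4269 ≈ 1.3937e+9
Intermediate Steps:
(-23236 - 13449)*(1/21345 - 37991) = -36685*(1/21345 - 37991) = -36685*(-810917894/21345) = 5949704588278/4269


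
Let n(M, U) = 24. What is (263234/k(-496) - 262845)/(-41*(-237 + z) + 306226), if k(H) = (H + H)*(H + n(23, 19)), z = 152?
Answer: -61535037023/72507061632 ≈ -0.84868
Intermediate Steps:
k(H) = 2*H*(24 + H) (k(H) = (H + H)*(H + 24) = (2*H)*(24 + H) = 2*H*(24 + H))
(263234/k(-496) - 262845)/(-41*(-237 + z) + 306226) = (263234/((2*(-496)*(24 - 496))) - 262845)/(-41*(-237 + 152) + 306226) = (263234/((2*(-496)*(-472))) - 262845)/(-41*(-85) + 306226) = (263234/468224 - 262845)/(3485 + 306226) = (263234*(1/468224) - 262845)/309711 = (131617/234112 - 262845)*(1/309711) = -61535037023/234112*1/309711 = -61535037023/72507061632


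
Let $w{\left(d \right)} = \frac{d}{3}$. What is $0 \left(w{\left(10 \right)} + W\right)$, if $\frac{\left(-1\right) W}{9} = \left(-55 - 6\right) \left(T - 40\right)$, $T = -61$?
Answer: $0$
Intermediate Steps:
$w{\left(d \right)} = \frac{d}{3}$ ($w{\left(d \right)} = d \frac{1}{3} = \frac{d}{3}$)
$W = -55449$ ($W = - 9 \left(-55 - 6\right) \left(-61 - 40\right) = - 9 \left(\left(-61\right) \left(-101\right)\right) = \left(-9\right) 6161 = -55449$)
$0 \left(w{\left(10 \right)} + W\right) = 0 \left(\frac{1}{3} \cdot 10 - 55449\right) = 0 \left(\frac{10}{3} - 55449\right) = 0 \left(- \frac{166337}{3}\right) = 0$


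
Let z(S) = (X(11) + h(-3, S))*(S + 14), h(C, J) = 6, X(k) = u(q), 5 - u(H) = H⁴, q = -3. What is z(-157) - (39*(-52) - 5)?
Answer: 12043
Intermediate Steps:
u(H) = 5 - H⁴
X(k) = -76 (X(k) = 5 - 1*(-3)⁴ = 5 - 1*81 = 5 - 81 = -76)
z(S) = -980 - 70*S (z(S) = (-76 + 6)*(S + 14) = -70*(14 + S) = -980 - 70*S)
z(-157) - (39*(-52) - 5) = (-980 - 70*(-157)) - (39*(-52) - 5) = (-980 + 10990) - (-2028 - 5) = 10010 - 1*(-2033) = 10010 + 2033 = 12043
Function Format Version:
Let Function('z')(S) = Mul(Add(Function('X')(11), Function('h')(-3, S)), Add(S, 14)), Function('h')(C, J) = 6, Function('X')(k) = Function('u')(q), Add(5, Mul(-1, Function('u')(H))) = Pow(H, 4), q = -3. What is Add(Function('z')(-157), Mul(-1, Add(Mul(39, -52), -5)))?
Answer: 12043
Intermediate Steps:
Function('u')(H) = Add(5, Mul(-1, Pow(H, 4)))
Function('X')(k) = -76 (Function('X')(k) = Add(5, Mul(-1, Pow(-3, 4))) = Add(5, Mul(-1, 81)) = Add(5, -81) = -76)
Function('z')(S) = Add(-980, Mul(-70, S)) (Function('z')(S) = Mul(Add(-76, 6), Add(S, 14)) = Mul(-70, Add(14, S)) = Add(-980, Mul(-70, S)))
Add(Function('z')(-157), Mul(-1, Add(Mul(39, -52), -5))) = Add(Add(-980, Mul(-70, -157)), Mul(-1, Add(Mul(39, -52), -5))) = Add(Add(-980, 10990), Mul(-1, Add(-2028, -5))) = Add(10010, Mul(-1, -2033)) = Add(10010, 2033) = 12043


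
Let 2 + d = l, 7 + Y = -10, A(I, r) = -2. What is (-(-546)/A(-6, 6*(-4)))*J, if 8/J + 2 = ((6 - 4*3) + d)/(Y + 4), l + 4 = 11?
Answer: 28392/25 ≈ 1135.7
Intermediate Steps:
Y = -17 (Y = -7 - 10 = -17)
l = 7 (l = -4 + 11 = 7)
d = 5 (d = -2 + 7 = 5)
J = -104/25 (J = 8/(-2 + ((6 - 4*3) + 5)/(-17 + 4)) = 8/(-2 + ((6 - 12) + 5)/(-13)) = 8/(-2 + (-6 + 5)*(-1/13)) = 8/(-2 - 1*(-1/13)) = 8/(-2 + 1/13) = 8/(-25/13) = 8*(-13/25) = -104/25 ≈ -4.1600)
(-(-546)/A(-6, 6*(-4)))*J = -(-546)/(-2)*(-104/25) = -(-546)*(-1)/2*(-104/25) = -42*13/2*(-104/25) = -273*(-104/25) = 28392/25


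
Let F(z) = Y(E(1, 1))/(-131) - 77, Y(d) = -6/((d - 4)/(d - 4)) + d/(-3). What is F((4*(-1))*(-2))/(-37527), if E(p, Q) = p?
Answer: 30242/14748111 ≈ 0.0020506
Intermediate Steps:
Y(d) = -6 - d/3 (Y(d) = -6/((-4 + d)/(-4 + d)) + d*(-⅓) = -6/1 - d/3 = -6*1 - d/3 = -6 - d/3)
F(z) = -30242/393 (F(z) = (-6 - ⅓*1)/(-131) - 77 = (-6 - ⅓)*(-1/131) - 77 = -19/3*(-1/131) - 77 = 19/393 - 77 = -30242/393)
F((4*(-1))*(-2))/(-37527) = -30242/393/(-37527) = -30242/393*(-1/37527) = 30242/14748111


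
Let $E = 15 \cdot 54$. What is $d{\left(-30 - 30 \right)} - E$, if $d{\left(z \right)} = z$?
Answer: $-870$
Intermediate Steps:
$E = 810$
$d{\left(-30 - 30 \right)} - E = \left(-30 - 30\right) - 810 = -60 - 810 = -870$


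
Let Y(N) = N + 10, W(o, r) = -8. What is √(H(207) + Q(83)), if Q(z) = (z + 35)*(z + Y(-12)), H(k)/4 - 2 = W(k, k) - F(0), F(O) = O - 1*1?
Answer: √9538 ≈ 97.663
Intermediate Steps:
F(O) = -1 + O (F(O) = O - 1 = -1 + O)
H(k) = -20 (H(k) = 8 + 4*(-8 - (-1 + 0)) = 8 + 4*(-8 - 1*(-1)) = 8 + 4*(-8 + 1) = 8 + 4*(-7) = 8 - 28 = -20)
Y(N) = 10 + N
Q(z) = (-2 + z)*(35 + z) (Q(z) = (z + 35)*(z + (10 - 12)) = (35 + z)*(z - 2) = (35 + z)*(-2 + z) = (-2 + z)*(35 + z))
√(H(207) + Q(83)) = √(-20 + (-70 + 83² + 33*83)) = √(-20 + (-70 + 6889 + 2739)) = √(-20 + 9558) = √9538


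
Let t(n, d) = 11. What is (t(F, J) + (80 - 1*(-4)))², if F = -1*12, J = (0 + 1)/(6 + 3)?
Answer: 9025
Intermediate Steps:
J = ⅑ (J = 1/9 = 1*(⅑) = ⅑ ≈ 0.11111)
F = -12
(t(F, J) + (80 - 1*(-4)))² = (11 + (80 - 1*(-4)))² = (11 + (80 + 4))² = (11 + 84)² = 95² = 9025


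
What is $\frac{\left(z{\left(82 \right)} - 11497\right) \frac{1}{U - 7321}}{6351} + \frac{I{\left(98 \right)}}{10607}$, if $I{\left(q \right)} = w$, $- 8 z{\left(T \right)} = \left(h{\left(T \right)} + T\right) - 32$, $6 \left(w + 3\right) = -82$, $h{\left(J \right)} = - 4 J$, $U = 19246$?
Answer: $- \frac{63624889}{36934634700} \approx -0.0017226$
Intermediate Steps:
$w = - \frac{50}{3}$ ($w = -3 + \frac{1}{6} \left(-82\right) = -3 - \frac{41}{3} = - \frac{50}{3} \approx -16.667$)
$z{\left(T \right)} = 4 + \frac{3 T}{8}$ ($z{\left(T \right)} = - \frac{\left(- 4 T + T\right) - 32}{8} = - \frac{- 3 T - 32}{8} = - \frac{-32 - 3 T}{8} = 4 + \frac{3 T}{8}$)
$I{\left(q \right)} = - \frac{50}{3}$
$\frac{\left(z{\left(82 \right)} - 11497\right) \frac{1}{U - 7321}}{6351} + \frac{I{\left(98 \right)}}{10607} = \frac{\left(\left(4 + \frac{3}{8} \cdot 82\right) - 11497\right) \frac{1}{19246 - 7321}}{6351} - \frac{50}{3 \cdot 10607} = \frac{\left(4 + \frac{123}{4}\right) - 11497}{11925} \cdot \frac{1}{6351} - \frac{50}{31821} = \left(\frac{139}{4} - 11497\right) \frac{1}{11925} \cdot \frac{1}{6351} - \frac{50}{31821} = \left(- \frac{45849}{4}\right) \frac{1}{11925} \cdot \frac{1}{6351} - \frac{50}{31821} = \left(- \frac{15283}{15900}\right) \frac{1}{6351} - \frac{50}{31821} = - \frac{527}{3482100} - \frac{50}{31821} = - \frac{63624889}{36934634700}$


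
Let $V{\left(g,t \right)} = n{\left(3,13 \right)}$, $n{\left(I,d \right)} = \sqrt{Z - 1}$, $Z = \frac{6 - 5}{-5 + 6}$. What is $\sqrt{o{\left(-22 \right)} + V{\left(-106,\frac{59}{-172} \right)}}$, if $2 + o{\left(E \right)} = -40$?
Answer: $i \sqrt{42} \approx 6.4807 i$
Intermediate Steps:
$Z = 1$ ($Z = 1 \cdot 1^{-1} = 1 \cdot 1 = 1$)
$n{\left(I,d \right)} = 0$ ($n{\left(I,d \right)} = \sqrt{1 - 1} = \sqrt{0} = 0$)
$V{\left(g,t \right)} = 0$
$o{\left(E \right)} = -42$ ($o{\left(E \right)} = -2 - 40 = -42$)
$\sqrt{o{\left(-22 \right)} + V{\left(-106,\frac{59}{-172} \right)}} = \sqrt{-42 + 0} = \sqrt{-42} = i \sqrt{42}$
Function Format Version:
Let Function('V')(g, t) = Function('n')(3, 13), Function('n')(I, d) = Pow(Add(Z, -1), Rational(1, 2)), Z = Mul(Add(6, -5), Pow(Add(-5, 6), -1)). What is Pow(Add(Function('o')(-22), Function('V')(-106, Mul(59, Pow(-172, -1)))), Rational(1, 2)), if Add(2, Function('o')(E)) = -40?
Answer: Mul(I, Pow(42, Rational(1, 2))) ≈ Mul(6.4807, I)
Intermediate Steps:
Z = 1 (Z = Mul(1, Pow(1, -1)) = Mul(1, 1) = 1)
Function('n')(I, d) = 0 (Function('n')(I, d) = Pow(Add(1, -1), Rational(1, 2)) = Pow(0, Rational(1, 2)) = 0)
Function('V')(g, t) = 0
Function('o')(E) = -42 (Function('o')(E) = Add(-2, -40) = -42)
Pow(Add(Function('o')(-22), Function('V')(-106, Mul(59, Pow(-172, -1)))), Rational(1, 2)) = Pow(Add(-42, 0), Rational(1, 2)) = Pow(-42, Rational(1, 2)) = Mul(I, Pow(42, Rational(1, 2)))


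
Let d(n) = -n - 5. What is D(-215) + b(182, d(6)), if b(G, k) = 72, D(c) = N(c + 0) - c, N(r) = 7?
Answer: 294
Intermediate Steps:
D(c) = 7 - c
d(n) = -5 - n
D(-215) + b(182, d(6)) = (7 - 1*(-215)) + 72 = (7 + 215) + 72 = 222 + 72 = 294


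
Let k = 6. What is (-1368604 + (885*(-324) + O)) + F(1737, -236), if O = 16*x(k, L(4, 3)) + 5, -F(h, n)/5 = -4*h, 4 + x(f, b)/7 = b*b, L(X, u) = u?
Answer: -1620039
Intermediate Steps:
x(f, b) = -28 + 7*b² (x(f, b) = -28 + 7*(b*b) = -28 + 7*b²)
F(h, n) = 20*h (F(h, n) = -(-20)*h = 20*h)
O = 565 (O = 16*(-28 + 7*3²) + 5 = 16*(-28 + 7*9) + 5 = 16*(-28 + 63) + 5 = 16*35 + 5 = 560 + 5 = 565)
(-1368604 + (885*(-324) + O)) + F(1737, -236) = (-1368604 + (885*(-324) + 565)) + 20*1737 = (-1368604 + (-286740 + 565)) + 34740 = (-1368604 - 286175) + 34740 = -1654779 + 34740 = -1620039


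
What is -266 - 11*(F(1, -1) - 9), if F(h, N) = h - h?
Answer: -167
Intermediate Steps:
F(h, N) = 0
-266 - 11*(F(1, -1) - 9) = -266 - 11*(0 - 9) = -266 - 11*(-9) = -266 - 1*(-99) = -266 + 99 = -167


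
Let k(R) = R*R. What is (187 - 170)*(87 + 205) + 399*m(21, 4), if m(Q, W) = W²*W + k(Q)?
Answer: 206459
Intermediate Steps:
k(R) = R²
m(Q, W) = Q² + W³ (m(Q, W) = W²*W + Q² = W³ + Q² = Q² + W³)
(187 - 170)*(87 + 205) + 399*m(21, 4) = (187 - 170)*(87 + 205) + 399*(21² + 4³) = 17*292 + 399*(441 + 64) = 4964 + 399*505 = 4964 + 201495 = 206459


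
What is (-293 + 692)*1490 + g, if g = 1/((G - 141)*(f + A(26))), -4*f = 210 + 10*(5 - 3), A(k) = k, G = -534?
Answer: 25281537752/42525 ≈ 5.9451e+5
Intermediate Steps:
f = -115/2 (f = -(210 + 10*(5 - 3))/4 = -(210 + 10*2)/4 = -(210 + 20)/4 = -1/4*230 = -115/2 ≈ -57.500)
g = 2/42525 (g = 1/((-534 - 141)*(-115/2 + 26)) = 1/(-675*(-63/2)) = 1/(42525/2) = 2/42525 ≈ 4.7031e-5)
(-293 + 692)*1490 + g = (-293 + 692)*1490 + 2/42525 = 399*1490 + 2/42525 = 594510 + 2/42525 = 25281537752/42525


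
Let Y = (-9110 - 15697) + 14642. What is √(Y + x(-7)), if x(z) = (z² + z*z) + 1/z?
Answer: 9*I*√6090/7 ≈ 100.34*I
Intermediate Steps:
x(z) = 1/z + 2*z² (x(z) = (z² + z²) + 1/z = 2*z² + 1/z = 1/z + 2*z²)
Y = -10165 (Y = -24807 + 14642 = -10165)
√(Y + x(-7)) = √(-10165 + (1 + 2*(-7)³)/(-7)) = √(-10165 - (1 + 2*(-343))/7) = √(-10165 - (1 - 686)/7) = √(-10165 - ⅐*(-685)) = √(-10165 + 685/7) = √(-70470/7) = 9*I*√6090/7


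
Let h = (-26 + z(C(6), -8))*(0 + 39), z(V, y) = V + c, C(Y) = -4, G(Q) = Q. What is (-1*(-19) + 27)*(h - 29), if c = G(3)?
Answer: -49772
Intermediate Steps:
c = 3
z(V, y) = 3 + V (z(V, y) = V + 3 = 3 + V)
h = -1053 (h = (-26 + (3 - 4))*(0 + 39) = (-26 - 1)*39 = -27*39 = -1053)
(-1*(-19) + 27)*(h - 29) = (-1*(-19) + 27)*(-1053 - 29) = (19 + 27)*(-1082) = 46*(-1082) = -49772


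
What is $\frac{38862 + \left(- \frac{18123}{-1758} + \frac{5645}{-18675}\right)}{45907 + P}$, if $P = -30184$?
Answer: $\frac{85079549561}{34413087330} \approx 2.4723$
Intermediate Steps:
$\frac{38862 + \left(- \frac{18123}{-1758} + \frac{5645}{-18675}\right)}{45907 + P} = \frac{38862 + \left(- \frac{18123}{-1758} + \frac{5645}{-18675}\right)}{45907 - 30184} = \frac{38862 + \left(\left(-18123\right) \left(- \frac{1}{1758}\right) + 5645 \left(- \frac{1}{18675}\right)\right)}{15723} = \left(38862 + \left(\frac{6041}{586} - \frac{1129}{3735}\right)\right) \frac{1}{15723} = \left(38862 + \frac{21901541}{2188710}\right) \frac{1}{15723} = \frac{85079549561}{2188710} \cdot \frac{1}{15723} = \frac{85079549561}{34413087330}$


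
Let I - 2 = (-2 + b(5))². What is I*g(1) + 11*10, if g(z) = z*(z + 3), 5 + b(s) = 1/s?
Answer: 7574/25 ≈ 302.96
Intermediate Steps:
b(s) = -5 + 1/s
g(z) = z*(3 + z)
I = 1206/25 (I = 2 + (-2 + (-5 + 1/5))² = 2 + (-2 + (-5 + ⅕))² = 2 + (-2 - 24/5)² = 2 + (-34/5)² = 2 + 1156/25 = 1206/25 ≈ 48.240)
I*g(1) + 11*10 = 1206*(1*(3 + 1))/25 + 11*10 = 1206*(1*4)/25 + 110 = (1206/25)*4 + 110 = 4824/25 + 110 = 7574/25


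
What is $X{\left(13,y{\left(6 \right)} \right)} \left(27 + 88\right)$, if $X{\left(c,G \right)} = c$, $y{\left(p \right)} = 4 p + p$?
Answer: $1495$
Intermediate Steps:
$y{\left(p \right)} = 5 p$
$X{\left(13,y{\left(6 \right)} \right)} \left(27 + 88\right) = 13 \left(27 + 88\right) = 13 \cdot 115 = 1495$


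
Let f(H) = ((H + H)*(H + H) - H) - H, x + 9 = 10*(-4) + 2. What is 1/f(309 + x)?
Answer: 1/274052 ≈ 3.6489e-6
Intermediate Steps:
x = -47 (x = -9 + (10*(-4) + 2) = -9 + (-40 + 2) = -9 - 38 = -47)
f(H) = -2*H + 4*H² (f(H) = ((2*H)*(2*H) - H) - H = (4*H² - H) - H = (-H + 4*H²) - H = -2*H + 4*H²)
1/f(309 + x) = 1/(2*(309 - 47)*(-1 + 2*(309 - 47))) = 1/(2*262*(-1 + 2*262)) = 1/(2*262*(-1 + 524)) = 1/(2*262*523) = 1/274052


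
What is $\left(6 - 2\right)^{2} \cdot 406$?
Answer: $6496$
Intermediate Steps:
$\left(6 - 2\right)^{2} \cdot 406 = 4^{2} \cdot 406 = 16 \cdot 406 = 6496$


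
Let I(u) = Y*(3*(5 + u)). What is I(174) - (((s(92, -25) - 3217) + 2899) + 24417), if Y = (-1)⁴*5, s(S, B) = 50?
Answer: -21464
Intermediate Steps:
Y = 5 (Y = 1*5 = 5)
I(u) = 75 + 15*u (I(u) = 5*(3*(5 + u)) = 5*(15 + 3*u) = 75 + 15*u)
I(174) - (((s(92, -25) - 3217) + 2899) + 24417) = (75 + 15*174) - (((50 - 3217) + 2899) + 24417) = (75 + 2610) - ((-3167 + 2899) + 24417) = 2685 - (-268 + 24417) = 2685 - 1*24149 = 2685 - 24149 = -21464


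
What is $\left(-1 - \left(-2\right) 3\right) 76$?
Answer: $380$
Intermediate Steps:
$\left(-1 - \left(-2\right) 3\right) 76 = \left(-1 - -6\right) 76 = \left(-1 + 6\right) 76 = 5 \cdot 76 = 380$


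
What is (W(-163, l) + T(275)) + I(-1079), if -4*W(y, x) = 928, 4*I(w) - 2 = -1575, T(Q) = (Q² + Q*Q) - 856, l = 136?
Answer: 599075/4 ≈ 1.4977e+5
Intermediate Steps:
T(Q) = -856 + 2*Q² (T(Q) = (Q² + Q²) - 856 = 2*Q² - 856 = -856 + 2*Q²)
I(w) = -1573/4 (I(w) = ½ + (¼)*(-1575) = ½ - 1575/4 = -1573/4)
W(y, x) = -232 (W(y, x) = -¼*928 = -232)
(W(-163, l) + T(275)) + I(-1079) = (-232 + (-856 + 2*275²)) - 1573/4 = (-232 + (-856 + 2*75625)) - 1573/4 = (-232 + (-856 + 151250)) - 1573/4 = (-232 + 150394) - 1573/4 = 150162 - 1573/4 = 599075/4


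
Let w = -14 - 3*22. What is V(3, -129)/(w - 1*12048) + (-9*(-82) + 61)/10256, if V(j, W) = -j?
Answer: 607565/7774048 ≈ 0.078153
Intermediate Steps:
w = -80 (w = -14 - 66 = -80)
V(3, -129)/(w - 1*12048) + (-9*(-82) + 61)/10256 = (-1*3)/(-80 - 1*12048) + (-9*(-82) + 61)/10256 = -3/(-80 - 12048) + (738 + 61)*(1/10256) = -3/(-12128) + 799*(1/10256) = -3*(-1/12128) + 799/10256 = 3/12128 + 799/10256 = 607565/7774048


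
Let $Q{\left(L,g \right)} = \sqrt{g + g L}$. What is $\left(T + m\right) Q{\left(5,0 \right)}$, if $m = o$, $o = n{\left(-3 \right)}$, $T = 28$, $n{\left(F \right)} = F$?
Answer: $0$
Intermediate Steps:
$Q{\left(L,g \right)} = \sqrt{g + L g}$
$o = -3$
$m = -3$
$\left(T + m\right) Q{\left(5,0 \right)} = \left(28 - 3\right) \sqrt{0 \left(1 + 5\right)} = 25 \sqrt{0 \cdot 6} = 25 \sqrt{0} = 25 \cdot 0 = 0$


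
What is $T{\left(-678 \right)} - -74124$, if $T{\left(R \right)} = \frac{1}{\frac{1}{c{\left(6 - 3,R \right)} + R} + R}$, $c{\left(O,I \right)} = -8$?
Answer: $\frac{34475738830}{465109} \approx 74124.0$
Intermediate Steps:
$T{\left(R \right)} = \frac{1}{R + \frac{1}{-8 + R}}$ ($T{\left(R \right)} = \frac{1}{\frac{1}{-8 + R} + R} = \frac{1}{R + \frac{1}{-8 + R}}$)
$T{\left(-678 \right)} - -74124 = \frac{-8 - 678}{1 + \left(-678\right)^{2} - -5424} - -74124 = \frac{1}{1 + 459684 + 5424} \left(-686\right) + 74124 = \frac{1}{465109} \left(-686\right) + 74124 = - \frac{686}{465109} + 74124 = \frac{34475738830}{465109}$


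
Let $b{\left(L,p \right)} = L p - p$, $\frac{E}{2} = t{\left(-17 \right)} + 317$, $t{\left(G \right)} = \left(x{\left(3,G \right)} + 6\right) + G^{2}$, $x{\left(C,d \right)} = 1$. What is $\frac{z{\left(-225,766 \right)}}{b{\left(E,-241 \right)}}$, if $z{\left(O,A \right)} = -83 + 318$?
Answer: $- \frac{47}{59045} \approx -0.000796$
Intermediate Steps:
$z{\left(O,A \right)} = 235$
$t{\left(G \right)} = 7 + G^{2}$ ($t{\left(G \right)} = \left(1 + 6\right) + G^{2} = 7 + G^{2}$)
$E = 1226$ ($E = 2 \left(\left(7 + \left(-17\right)^{2}\right) + 317\right) = 2 \left(\left(7 + 289\right) + 317\right) = 2 \left(296 + 317\right) = 2 \cdot 613 = 1226$)
$b{\left(L,p \right)} = - p + L p$
$\frac{z{\left(-225,766 \right)}}{b{\left(E,-241 \right)}} = \frac{235}{\left(-241\right) \left(-1 + 1226\right)} = \frac{235}{\left(-241\right) 1225} = \frac{235}{-295225} = 235 \left(- \frac{1}{295225}\right) = - \frac{47}{59045}$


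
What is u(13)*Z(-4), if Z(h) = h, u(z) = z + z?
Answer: -104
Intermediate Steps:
u(z) = 2*z
u(13)*Z(-4) = (2*13)*(-4) = 26*(-4) = -104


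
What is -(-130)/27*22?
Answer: 2860/27 ≈ 105.93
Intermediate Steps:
-(-130)/27*22 = -13*(-10/27)*22 = (130/27)*22 = 2860/27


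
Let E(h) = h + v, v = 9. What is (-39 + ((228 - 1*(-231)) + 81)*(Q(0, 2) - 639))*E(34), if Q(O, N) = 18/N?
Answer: -14630277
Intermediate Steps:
E(h) = 9 + h (E(h) = h + 9 = 9 + h)
(-39 + ((228 - 1*(-231)) + 81)*(Q(0, 2) - 639))*E(34) = (-39 + ((228 - 1*(-231)) + 81)*(18/2 - 639))*(9 + 34) = (-39 + ((228 + 231) + 81)*(18*(½) - 639))*43 = (-39 + (459 + 81)*(9 - 639))*43 = (-39 + 540*(-630))*43 = (-39 - 340200)*43 = -340239*43 = -14630277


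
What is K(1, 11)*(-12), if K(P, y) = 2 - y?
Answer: 108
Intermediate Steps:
K(1, 11)*(-12) = (2 - 1*11)*(-12) = (2 - 11)*(-12) = -9*(-12) = 108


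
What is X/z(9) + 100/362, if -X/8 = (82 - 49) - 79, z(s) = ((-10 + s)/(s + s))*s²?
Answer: -132766/1629 ≈ -81.502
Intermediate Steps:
z(s) = s*(-10 + s)/2 (z(s) = ((-10 + s)/((2*s)))*s² = ((-10 + s)*(1/(2*s)))*s² = ((-10 + s)/(2*s))*s² = s*(-10 + s)/2)
X = 368 (X = -8*((82 - 49) - 79) = -8*(33 - 79) = -8*(-46) = 368)
X/z(9) + 100/362 = 368/(((½)*9*(-10 + 9))) + 100/362 = 368/(((½)*9*(-1))) + 100*(1/362) = 368/(-9/2) + 50/181 = 368*(-2/9) + 50/181 = -736/9 + 50/181 = -132766/1629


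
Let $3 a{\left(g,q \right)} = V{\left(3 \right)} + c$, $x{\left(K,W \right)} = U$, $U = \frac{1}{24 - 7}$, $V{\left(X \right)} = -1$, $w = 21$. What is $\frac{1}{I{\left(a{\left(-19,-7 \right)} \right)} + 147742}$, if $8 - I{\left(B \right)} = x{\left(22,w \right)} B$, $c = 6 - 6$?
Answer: $\frac{51}{7535251} \approx 6.7682 \cdot 10^{-6}$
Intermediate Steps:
$U = \frac{1}{17} \approx 0.058824$
$x{\left(K,W \right)} = \frac{1}{17}$
$c = 0$
$a{\left(g,q \right)} = - \frac{1}{3}$ ($a{\left(g,q \right)} = \frac{-1 + 0}{3} = \frac{1}{3} \left(-1\right) = - \frac{1}{3}$)
$I{\left(B \right)} = 8 - \frac{B}{17}$
$\frac{1}{I{\left(a{\left(-19,-7 \right)} \right)} + 147742} = \frac{1}{\left(8 - - \frac{1}{51}\right) + 147742} = \frac{1}{\left(8 + \frac{1}{51}\right) + 147742} = \frac{1}{\frac{409}{51} + 147742} = \frac{1}{\frac{7535251}{51}} = \frac{51}{7535251}$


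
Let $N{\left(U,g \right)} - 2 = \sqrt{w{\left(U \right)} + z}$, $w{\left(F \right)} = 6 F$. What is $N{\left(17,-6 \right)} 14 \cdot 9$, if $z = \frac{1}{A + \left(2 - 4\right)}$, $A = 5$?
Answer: $252 + 42 \sqrt{921} \approx 1526.6$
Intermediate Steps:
$z = \frac{1}{3}$ ($z = \frac{1}{5 + \left(2 - 4\right)} = \frac{1}{5 - 2} = \frac{1}{3} \approx 0.33333$)
$N{\left(U,g \right)} = 2 + \sqrt{\frac{1}{3} + 6 U}$ ($N{\left(U,g \right)} = 2 + \sqrt{6 U + \frac{1}{3}} = 2 + \sqrt{\frac{1}{3} + 6 U}$)
$N{\left(17,-6 \right)} 14 \cdot 9 = \left(2 + \frac{\sqrt{3 + 54 \cdot 17}}{3}\right) 14 \cdot 9 = \left(2 + \frac{\sqrt{3 + 918}}{3}\right) 126 = \left(2 + \frac{\sqrt{921}}{3}\right) 126 = 252 + 42 \sqrt{921}$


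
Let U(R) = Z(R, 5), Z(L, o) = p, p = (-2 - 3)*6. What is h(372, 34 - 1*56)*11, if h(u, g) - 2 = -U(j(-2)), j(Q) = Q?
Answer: 352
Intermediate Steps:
p = -30 (p = -5*6 = -30)
Z(L, o) = -30
U(R) = -30
h(u, g) = 32 (h(u, g) = 2 - 1*(-30) = 2 + 30 = 32)
h(372, 34 - 1*56)*11 = 32*11 = 352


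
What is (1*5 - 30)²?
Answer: 625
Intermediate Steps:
(1*5 - 30)² = (5 - 30)² = (-25)² = 625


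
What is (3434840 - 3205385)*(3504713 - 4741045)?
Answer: -283682559060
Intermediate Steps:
(3434840 - 3205385)*(3504713 - 4741045) = 229455*(-1236332) = -283682559060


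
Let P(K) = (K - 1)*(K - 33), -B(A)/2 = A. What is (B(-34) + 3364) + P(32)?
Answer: 3401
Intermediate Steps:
B(A) = -2*A
P(K) = (-1 + K)*(-33 + K)
(B(-34) + 3364) + P(32) = (-2*(-34) + 3364) + (33 + 32² - 34*32) = (68 + 3364) + (33 + 1024 - 1088) = 3432 - 31 = 3401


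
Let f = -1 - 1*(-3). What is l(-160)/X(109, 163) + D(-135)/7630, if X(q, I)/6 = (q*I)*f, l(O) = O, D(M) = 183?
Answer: 86687/3731070 ≈ 0.023234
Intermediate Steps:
f = 2 (f = -1 + 3 = 2)
X(q, I) = 12*I*q (X(q, I) = 6*((q*I)*2) = 6*((I*q)*2) = 6*(2*I*q) = 12*I*q)
l(-160)/X(109, 163) + D(-135)/7630 = -160/(12*163*109) + 183/7630 = -160/213204 + 183*(1/7630) = -160*1/213204 + 183/7630 = -40/53301 + 183/7630 = 86687/3731070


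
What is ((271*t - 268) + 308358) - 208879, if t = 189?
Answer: 150430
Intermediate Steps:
((271*t - 268) + 308358) - 208879 = ((271*189 - 268) + 308358) - 208879 = ((51219 - 268) + 308358) - 208879 = (50951 + 308358) - 208879 = 359309 - 208879 = 150430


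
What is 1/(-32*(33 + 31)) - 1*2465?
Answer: -5048321/2048 ≈ -2465.0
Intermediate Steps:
1/(-32*(33 + 31)) - 1*2465 = 1/(-32*64) - 2465 = 1/(-2048) - 2465 = -1/2048 - 2465 = -5048321/2048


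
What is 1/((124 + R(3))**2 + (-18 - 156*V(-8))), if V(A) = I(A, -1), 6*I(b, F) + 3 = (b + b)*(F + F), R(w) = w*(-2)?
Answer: 1/13152 ≈ 7.6034e-5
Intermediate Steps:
R(w) = -2*w
I(b, F) = -1/2 + 2*F*b/3 (I(b, F) = -1/2 + ((b + b)*(F + F))/6 = -1/2 + ((2*b)*(2*F))/6 = -1/2 + (4*F*b)/6 = -1/2 + 2*F*b/3)
V(A) = -1/2 - 2*A/3 (V(A) = -1/2 + (2/3)*(-1)*A = -1/2 - 2*A/3)
1/((124 + R(3))**2 + (-18 - 156*V(-8))) = 1/((124 - 2*3)**2 + (-18 - 156*(-1/2 - 2/3*(-8)))) = 1/((124 - 6)**2 + (-18 - 156*(-1/2 + 16/3))) = 1/(118**2 + (-18 - 156*29/6)) = 1/(13924 + (-18 - 754)) = 1/(13924 - 772) = 1/13152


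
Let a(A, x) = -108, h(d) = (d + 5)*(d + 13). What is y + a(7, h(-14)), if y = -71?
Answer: -179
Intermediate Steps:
h(d) = (5 + d)*(13 + d)
y + a(7, h(-14)) = -71 - 108 = -179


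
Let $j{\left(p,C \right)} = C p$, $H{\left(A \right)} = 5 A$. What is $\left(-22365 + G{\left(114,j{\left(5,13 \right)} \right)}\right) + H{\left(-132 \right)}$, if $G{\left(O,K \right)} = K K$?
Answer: $-18800$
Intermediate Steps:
$G{\left(O,K \right)} = K^{2}$
$\left(-22365 + G{\left(114,j{\left(5,13 \right)} \right)}\right) + H{\left(-132 \right)} = \left(-22365 + \left(13 \cdot 5\right)^{2}\right) + 5 \left(-132\right) = \left(-22365 + 65^{2}\right) - 660 = \left(-22365 + 4225\right) - 660 = -18140 - 660 = -18800$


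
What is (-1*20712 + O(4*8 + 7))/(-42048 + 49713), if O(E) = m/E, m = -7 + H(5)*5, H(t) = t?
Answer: -17950/6643 ≈ -2.7021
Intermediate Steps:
m = 18 (m = -7 + 5*5 = -7 + 25 = 18)
O(E) = 18/E
(-1*20712 + O(4*8 + 7))/(-42048 + 49713) = (-1*20712 + 18/(4*8 + 7))/(-42048 + 49713) = (-20712 + 18/(32 + 7))/7665 = (-20712 + 18/39)*(1/7665) = (-20712 + 18*(1/39))*(1/7665) = (-20712 + 6/13)*(1/7665) = -269250/13*1/7665 = -17950/6643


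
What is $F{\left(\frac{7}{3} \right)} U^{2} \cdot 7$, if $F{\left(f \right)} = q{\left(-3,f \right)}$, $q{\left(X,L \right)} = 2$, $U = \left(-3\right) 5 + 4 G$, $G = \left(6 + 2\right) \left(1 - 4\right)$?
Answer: $172494$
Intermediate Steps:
$G = -24$ ($G = 8 \left(-3\right) = -24$)
$U = -111$ ($U = \left(-3\right) 5 + 4 \left(-24\right) = -15 - 96 = -111$)
$F{\left(f \right)} = 2$
$F{\left(\frac{7}{3} \right)} U^{2} \cdot 7 = 2 \left(-111\right)^{2} \cdot 7 = 2 \cdot 12321 \cdot 7 = 24642 \cdot 7 = 172494$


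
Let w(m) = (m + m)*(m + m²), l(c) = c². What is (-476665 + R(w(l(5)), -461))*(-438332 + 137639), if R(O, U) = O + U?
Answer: 133695925818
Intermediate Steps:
w(m) = 2*m*(m + m²) (w(m) = (2*m)*(m + m²) = 2*m*(m + m²))
(-476665 + R(w(l(5)), -461))*(-438332 + 137639) = (-476665 + (2*(5²)²*(1 + 5²) - 461))*(-438332 + 137639) = (-476665 + (2*25²*(1 + 25) - 461))*(-300693) = (-476665 + (2*625*26 - 461))*(-300693) = (-476665 + (32500 - 461))*(-300693) = (-476665 + 32039)*(-300693) = -444626*(-300693) = 133695925818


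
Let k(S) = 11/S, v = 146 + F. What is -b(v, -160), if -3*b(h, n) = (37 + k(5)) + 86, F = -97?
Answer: 626/15 ≈ 41.733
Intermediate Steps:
v = 49 (v = 146 - 97 = 49)
b(h, n) = -626/15 (b(h, n) = -((37 + 11/5) + 86)/3 = -(196/5 + 86)/3 = -⅓*626/5 = -626/15)
-b(v, -160) = -1*(-626/15) = 626/15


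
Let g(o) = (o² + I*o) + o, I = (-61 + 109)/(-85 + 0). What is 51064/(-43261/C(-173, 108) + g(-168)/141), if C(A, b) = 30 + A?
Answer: 29172097240/286885639 ≈ 101.69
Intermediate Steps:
I = -48/85 (I = 48/(-85) = 48*(-1/85) = -48/85 ≈ -0.56471)
g(o) = o² + 37*o/85 (g(o) = (o² - 48*o/85) + o = o² + 37*o/85)
51064/(-43261/C(-173, 108) + g(-168)/141) = 51064/(-43261/(30 - 173) + ((1/85)*(-168)*(37 + 85*(-168)))/141) = 51064/(-43261/(-143) + ((1/85)*(-168)*(37 - 14280))*(1/141)) = 51064/(-43261*(-1/143) + ((1/85)*(-168)*(-14243))*(1/141)) = 51064/(43261/143 + (2392824/85)*(1/141)) = 51064/(43261/143 + 797608/3995) = 51064/(286885639/571285) = 51064*(571285/286885639) = 29172097240/286885639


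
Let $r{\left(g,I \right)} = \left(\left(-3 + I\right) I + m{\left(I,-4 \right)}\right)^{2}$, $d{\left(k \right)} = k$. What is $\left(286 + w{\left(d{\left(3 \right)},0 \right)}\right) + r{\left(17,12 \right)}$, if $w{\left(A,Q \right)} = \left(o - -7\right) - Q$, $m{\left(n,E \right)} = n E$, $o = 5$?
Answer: $3898$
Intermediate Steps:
$m{\left(n,E \right)} = E n$
$w{\left(A,Q \right)} = 12 - Q$ ($w{\left(A,Q \right)} = \left(5 - -7\right) - Q = \left(5 + 7\right) - Q = 12 - Q$)
$r{\left(g,I \right)} = \left(- 4 I + I \left(-3 + I\right)\right)^{2}$ ($r{\left(g,I \right)} = \left(\left(-3 + I\right) I - 4 I\right)^{2} = \left(I \left(-3 + I\right) - 4 I\right)^{2} = \left(- 4 I + I \left(-3 + I\right)\right)^{2}$)
$\left(286 + w{\left(d{\left(3 \right)},0 \right)}\right) + r{\left(17,12 \right)} = \left(286 + \left(12 - 0\right)\right) + 12^{2} \left(-7 + 12\right)^{2} = \left(286 + \left(12 + 0\right)\right) + 144 \cdot 5^{2} = \left(286 + 12\right) + 144 \cdot 25 = 298 + 3600 = 3898$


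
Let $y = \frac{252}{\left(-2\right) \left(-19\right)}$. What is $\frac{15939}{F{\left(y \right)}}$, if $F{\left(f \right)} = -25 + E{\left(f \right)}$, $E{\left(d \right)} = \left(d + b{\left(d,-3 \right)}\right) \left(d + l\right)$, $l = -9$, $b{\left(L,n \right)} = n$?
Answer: $- \frac{5753979}{12130} \approx -474.36$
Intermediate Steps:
$E{\left(d \right)} = \left(-9 + d\right) \left(-3 + d\right)$ ($E{\left(d \right)} = \left(d - 3\right) \left(d - 9\right) = \left(-3 + d\right) \left(-9 + d\right) = \left(-9 + d\right) \left(-3 + d\right)$)
$y = \frac{126}{19}$ ($y = \frac{252}{38} = 252 \cdot \frac{1}{38} = \frac{126}{19} \approx 6.6316$)
$F{\left(f \right)} = 2 + f^{2} - 12 f$ ($F{\left(f \right)} = -25 + \left(27 + f^{2} - 12 f\right) = 2 + f^{2} - 12 f$)
$\frac{15939}{F{\left(y \right)}} = \frac{15939}{2 + \left(\frac{126}{19}\right)^{2} - \frac{1512}{19}} = \frac{15939}{2 + \frac{15876}{361} - \frac{1512}{19}} = \frac{15939}{- \frac{12130}{361}} = 15939 \left(- \frac{361}{12130}\right) = - \frac{5753979}{12130}$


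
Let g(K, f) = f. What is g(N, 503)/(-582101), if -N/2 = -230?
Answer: -503/582101 ≈ -0.00086411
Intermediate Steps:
N = 460 (N = -2*(-230) = 460)
g(N, 503)/(-582101) = 503/(-582101) = 503*(-1/582101) = -503/582101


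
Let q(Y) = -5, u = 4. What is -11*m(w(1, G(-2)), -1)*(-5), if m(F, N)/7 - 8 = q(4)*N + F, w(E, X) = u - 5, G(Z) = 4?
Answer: 4620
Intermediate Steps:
w(E, X) = -1 (w(E, X) = 4 - 5 = -1)
m(F, N) = 56 - 35*N + 7*F (m(F, N) = 56 + 7*(-5*N + F) = 56 + 7*(F - 5*N) = 56 + (-35*N + 7*F) = 56 - 35*N + 7*F)
-11*m(w(1, G(-2)), -1)*(-5) = -11*(56 - 35*(-1) + 7*(-1))*(-5) = -11*(56 + 35 - 7)*(-5) = -11*84*(-5) = -924*(-5) = 4620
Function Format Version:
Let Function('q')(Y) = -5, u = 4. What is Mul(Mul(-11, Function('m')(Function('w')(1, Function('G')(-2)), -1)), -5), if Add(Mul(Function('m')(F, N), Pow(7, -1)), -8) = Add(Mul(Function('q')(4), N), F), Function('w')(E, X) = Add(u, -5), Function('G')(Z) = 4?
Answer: 4620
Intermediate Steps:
Function('w')(E, X) = -1 (Function('w')(E, X) = Add(4, -5) = -1)
Function('m')(F, N) = Add(56, Mul(-35, N), Mul(7, F)) (Function('m')(F, N) = Add(56, Mul(7, Add(Mul(-5, N), F))) = Add(56, Mul(7, Add(F, Mul(-5, N)))) = Add(56, Add(Mul(-35, N), Mul(7, F))) = Add(56, Mul(-35, N), Mul(7, F)))
Mul(Mul(-11, Function('m')(Function('w')(1, Function('G')(-2)), -1)), -5) = Mul(Mul(-11, Add(56, Mul(-35, -1), Mul(7, -1))), -5) = Mul(Mul(-11, Add(56, 35, -7)), -5) = Mul(Mul(-11, 84), -5) = Mul(-924, -5) = 4620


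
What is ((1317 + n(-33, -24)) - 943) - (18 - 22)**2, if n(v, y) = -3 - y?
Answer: 379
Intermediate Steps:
((1317 + n(-33, -24)) - 943) - (18 - 22)**2 = ((1317 + (-3 - 1*(-24))) - 943) - (18 - 22)**2 = ((1317 + (-3 + 24)) - 943) - 1*(-4)**2 = ((1317 + 21) - 943) - 1*16 = (1338 - 943) - 16 = 395 - 16 = 379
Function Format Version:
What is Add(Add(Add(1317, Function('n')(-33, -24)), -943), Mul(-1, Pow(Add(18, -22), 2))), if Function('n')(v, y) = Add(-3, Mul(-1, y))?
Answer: 379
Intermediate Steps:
Add(Add(Add(1317, Function('n')(-33, -24)), -943), Mul(-1, Pow(Add(18, -22), 2))) = Add(Add(Add(1317, Add(-3, Mul(-1, -24))), -943), Mul(-1, Pow(Add(18, -22), 2))) = Add(Add(Add(1317, Add(-3, 24)), -943), Mul(-1, Pow(-4, 2))) = Add(Add(Add(1317, 21), -943), Mul(-1, 16)) = Add(Add(1338, -943), -16) = Add(395, -16) = 379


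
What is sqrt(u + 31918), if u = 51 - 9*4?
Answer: sqrt(31933) ≈ 178.70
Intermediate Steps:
u = 15 (u = 51 - 36 = 15)
sqrt(u + 31918) = sqrt(15 + 31918) = sqrt(31933)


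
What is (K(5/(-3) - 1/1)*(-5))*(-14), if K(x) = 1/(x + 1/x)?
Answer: -1680/73 ≈ -23.014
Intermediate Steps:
(K(5/(-3) - 1/1)*(-5))*(-14) = (((5/(-3) - 1/1)/(1 + (5/(-3) - 1/1)²))*(-5))*(-14) = (((5*(-⅓) - 1*1)/(1 + (5*(-⅓) - 1*1)²))*(-5))*(-14) = (((-5/3 - 1)/(1 + (-5/3 - 1)²))*(-5))*(-14) = (-8/(3*(1 + (-8/3)²))*(-5))*(-14) = (-8/(3*(1 + 64/9))*(-5))*(-14) = (-8/(3*73/9)*(-5))*(-14) = (-8/3*9/73*(-5))*(-14) = -24/73*(-5)*(-14) = (120/73)*(-14) = -1680/73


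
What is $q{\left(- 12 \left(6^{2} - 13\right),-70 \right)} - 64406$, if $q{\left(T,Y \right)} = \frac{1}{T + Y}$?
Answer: $- \frac{22284477}{346} \approx -64406.0$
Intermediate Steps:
$q{\left(- 12 \left(6^{2} - 13\right),-70 \right)} - 64406 = \frac{1}{- 12 \left(6^{2} - 13\right) - 70} - 64406 = \frac{1}{- 12 \left(36 - 13\right) - 70} - 64406 = \frac{1}{\left(-12\right) 23 - 70} - 64406 = \frac{1}{-276 - 70} - 64406 = \frac{1}{-346} - 64406 = - \frac{1}{346} - 64406 = - \frac{22284477}{346}$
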